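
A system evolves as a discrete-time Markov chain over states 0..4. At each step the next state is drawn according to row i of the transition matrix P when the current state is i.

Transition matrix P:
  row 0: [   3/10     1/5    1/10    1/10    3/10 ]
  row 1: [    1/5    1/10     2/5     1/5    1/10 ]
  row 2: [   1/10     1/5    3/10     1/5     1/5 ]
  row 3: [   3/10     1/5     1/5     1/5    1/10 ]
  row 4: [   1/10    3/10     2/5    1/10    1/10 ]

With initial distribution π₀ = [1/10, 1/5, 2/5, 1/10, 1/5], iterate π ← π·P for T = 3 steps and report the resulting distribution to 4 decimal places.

t=0: π = [0.1000, 0.2000, 0.4000, 0.1000, 0.2000]
t=1: π = [0.1600, 0.2000, 0.3100, 0.1700, 0.1600]
t=2: π = [0.1860, 0.1960, 0.2870, 0.1680, 0.1630]
t=3: π = [0.1904, 0.1967, 0.2819, 0.1651, 0.1659]

π = [0.1904, 0.1967, 0.2819, 0.1651, 0.1659]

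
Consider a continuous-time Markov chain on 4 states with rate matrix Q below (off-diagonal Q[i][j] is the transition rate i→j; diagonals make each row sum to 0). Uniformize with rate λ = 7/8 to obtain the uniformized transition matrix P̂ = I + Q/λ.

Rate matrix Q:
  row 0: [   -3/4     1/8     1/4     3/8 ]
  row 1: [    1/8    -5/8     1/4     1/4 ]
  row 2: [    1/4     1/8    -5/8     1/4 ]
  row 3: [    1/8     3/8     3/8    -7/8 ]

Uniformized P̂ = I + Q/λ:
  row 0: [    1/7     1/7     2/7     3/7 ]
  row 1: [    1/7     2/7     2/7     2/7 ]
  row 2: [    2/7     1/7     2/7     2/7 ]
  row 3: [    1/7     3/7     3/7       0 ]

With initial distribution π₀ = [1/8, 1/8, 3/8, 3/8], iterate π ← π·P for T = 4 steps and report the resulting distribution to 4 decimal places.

t=0: π = [0.1250, 0.1250, 0.3750, 0.3750]
t=1: π = [0.1964, 0.2679, 0.3393, 0.1964]
t=2: π = [0.1913, 0.2372, 0.3138, 0.2577]
t=3: π = [0.1877, 0.2504, 0.3225, 0.2394]
t=4: π = [0.1889, 0.2470, 0.3199, 0.2441]

π = [0.1889, 0.2470, 0.3199, 0.2441]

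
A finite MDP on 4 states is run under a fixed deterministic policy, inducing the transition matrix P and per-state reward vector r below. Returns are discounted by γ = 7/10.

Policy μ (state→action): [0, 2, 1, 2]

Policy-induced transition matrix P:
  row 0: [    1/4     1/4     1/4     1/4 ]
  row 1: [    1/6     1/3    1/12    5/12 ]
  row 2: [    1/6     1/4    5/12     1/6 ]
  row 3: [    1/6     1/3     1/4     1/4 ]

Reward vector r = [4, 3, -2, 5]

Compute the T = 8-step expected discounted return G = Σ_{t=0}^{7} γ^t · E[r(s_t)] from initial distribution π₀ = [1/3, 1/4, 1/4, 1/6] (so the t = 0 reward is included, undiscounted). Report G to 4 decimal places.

t=0: π = [0.3333, 0.2500, 0.2500, 0.1667], E[r] = 2.4167, γ^t·E[r] = 2.416667, running G = 2.416667
t=1: π = [0.1944, 0.2847, 0.2500, 0.2708], E[r] = 2.4861, γ^t·E[r] = 1.740278, running G = 4.156944
t=2: π = [0.1829, 0.2963, 0.2442, 0.2766], E[r] = 2.5150, γ^t·E[r] = 1.232373, running G = 5.389317
t=3: π = [0.1819, 0.2977, 0.2413, 0.2790], E[r] = 2.5334, γ^t·E[r] = 0.868947, running G = 6.258264
t=4: π = [0.1818, 0.2981, 0.2406, 0.2795], E[r] = 2.5379, γ^t·E[r] = 0.609343, running G = 6.867607
t=5: π = [0.1818, 0.2981, 0.2404, 0.2796], E[r] = 2.5390, γ^t·E[r] = 0.426724, running G = 7.294331
t=6: π = [0.1818, 0.2981, 0.2404, 0.2797], E[r] = 2.5392, γ^t·E[r] = 0.298736, running G = 7.593067
t=7: π = [0.1818, 0.2982, 0.2404, 0.2797], E[r] = 2.5393, γ^t·E[r] = 0.209120, running G = 7.802187

G = 7.8022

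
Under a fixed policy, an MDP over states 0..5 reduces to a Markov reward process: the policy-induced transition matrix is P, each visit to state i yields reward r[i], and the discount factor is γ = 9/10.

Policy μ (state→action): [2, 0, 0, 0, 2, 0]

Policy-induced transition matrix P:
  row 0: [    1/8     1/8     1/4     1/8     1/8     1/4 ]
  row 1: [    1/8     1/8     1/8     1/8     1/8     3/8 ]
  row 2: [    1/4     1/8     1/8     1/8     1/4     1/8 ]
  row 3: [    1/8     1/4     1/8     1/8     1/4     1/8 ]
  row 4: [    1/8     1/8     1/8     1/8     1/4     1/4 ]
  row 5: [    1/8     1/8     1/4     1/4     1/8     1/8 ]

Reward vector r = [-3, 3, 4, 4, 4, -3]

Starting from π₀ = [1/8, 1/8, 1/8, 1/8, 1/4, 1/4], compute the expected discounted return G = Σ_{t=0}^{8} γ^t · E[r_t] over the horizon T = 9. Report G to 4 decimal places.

G = 8.5394

t=0: π = [0.1250, 0.1250, 0.1250, 0.1250, 0.2500, 0.2500], E[r] = 1.2500, γ^t·E[r] = 1.250000, running G = 1.250000
t=1: π = [0.1406, 0.1406, 0.1719, 0.1563, 0.1875, 0.2031], E[r] = 1.4531, γ^t·E[r] = 1.307813, running G = 2.557813
t=2: π = [0.1465, 0.1445, 0.1680, 0.1504, 0.1895, 0.2012], E[r] = 1.4219, γ^t·E[r] = 1.151719, running G = 3.709531
t=3: π = [0.1460, 0.1438, 0.1685, 0.1501, 0.1885, 0.2031], E[r] = 1.4124, γ^t·E[r] = 1.029606, running G = 4.739137
t=4: π = [0.1461, 0.1438, 0.1686, 0.1504, 0.1884, 0.2028], E[r] = 1.4145, γ^t·E[r] = 0.928067, running G = 5.667204
t=5: π = [0.1461, 0.1438, 0.1686, 0.1503, 0.1884, 0.2027], E[r] = 1.4144, γ^t·E[r] = 0.835195, running G = 6.502398
t=6: π = [0.1461, 0.1438, 0.1686, 0.1503, 0.1884, 0.2028], E[r] = 1.4143, γ^t·E[r] = 0.751638, running G = 7.254036
t=7: π = [0.1461, 0.1438, 0.1686, 0.1503, 0.1884, 0.2028], E[r] = 1.4144, γ^t·E[r] = 0.676482, running G = 7.930518
t=8: π = [0.1461, 0.1438, 0.1686, 0.1503, 0.1884, 0.2028], E[r] = 1.4144, γ^t·E[r] = 0.608834, running G = 8.539352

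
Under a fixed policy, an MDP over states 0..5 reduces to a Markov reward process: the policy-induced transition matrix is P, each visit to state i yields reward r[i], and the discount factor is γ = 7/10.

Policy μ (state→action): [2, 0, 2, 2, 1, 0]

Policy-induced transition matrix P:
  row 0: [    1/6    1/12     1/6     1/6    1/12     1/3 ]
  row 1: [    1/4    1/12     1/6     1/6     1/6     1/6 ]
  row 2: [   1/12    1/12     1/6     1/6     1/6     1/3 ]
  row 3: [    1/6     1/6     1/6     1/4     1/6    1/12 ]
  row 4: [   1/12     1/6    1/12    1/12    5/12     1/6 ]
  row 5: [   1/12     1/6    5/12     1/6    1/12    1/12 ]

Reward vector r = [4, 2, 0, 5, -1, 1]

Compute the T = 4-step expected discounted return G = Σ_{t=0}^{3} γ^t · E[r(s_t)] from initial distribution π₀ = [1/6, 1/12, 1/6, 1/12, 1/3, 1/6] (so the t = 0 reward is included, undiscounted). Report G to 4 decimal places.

G = 3.4080

t=0: π = [0.1667, 0.0833, 0.1667, 0.0833, 0.3333, 0.1667], E[r] = 1.0833, γ^t·E[r] = 1.083333, running G = 1.083333
t=1: π = [0.1181, 0.1319, 0.1806, 0.1458, 0.2222, 0.2014], E[r] = 1.4444, γ^t·E[r] = 1.011111, running G = 2.094444
t=2: π = [0.1273, 0.1308, 0.1985, 0.1603, 0.1956, 0.1875], E[r] = 1.5642, γ^t·E[r] = 0.766476, running G = 2.860920
t=3: π = [0.1291, 0.1286, 0.1972, 0.1637, 0.1893, 0.1920], E[r] = 1.5949, γ^t·E[r] = 0.547053, running G = 3.407973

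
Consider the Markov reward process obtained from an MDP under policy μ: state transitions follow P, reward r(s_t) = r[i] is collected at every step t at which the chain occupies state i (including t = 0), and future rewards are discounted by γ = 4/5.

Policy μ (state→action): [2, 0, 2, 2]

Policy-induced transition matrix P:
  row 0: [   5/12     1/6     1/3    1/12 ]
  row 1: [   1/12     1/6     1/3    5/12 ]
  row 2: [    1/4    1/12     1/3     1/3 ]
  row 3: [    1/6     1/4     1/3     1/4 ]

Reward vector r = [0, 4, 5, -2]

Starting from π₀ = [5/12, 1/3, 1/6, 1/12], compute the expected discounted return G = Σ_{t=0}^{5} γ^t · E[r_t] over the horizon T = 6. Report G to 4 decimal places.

G = 6.8114

t=0: π = [0.4167, 0.3333, 0.1667, 0.0833], E[r] = 2.0000, γ^t·E[r] = 2.000000, running G = 2.000000
t=1: π = [0.2569, 0.1597, 0.3333, 0.2500], E[r] = 1.8056, γ^t·E[r] = 1.444444, running G = 3.444444
t=2: π = [0.2454, 0.1597, 0.3333, 0.2616], E[r] = 1.7824, γ^t·E[r] = 1.140741, running G = 4.585185
t=3: π = [0.2425, 0.1607, 0.3333, 0.2635], E[r] = 1.7824, γ^t·E[r] = 0.912593, running G = 5.497778
t=4: π = [0.2417, 0.1608, 0.3333, 0.2641], E[r] = 1.7818, γ^t·E[r] = 0.729811, running G = 6.227588
t=5: π = [0.2415, 0.1609, 0.3333, 0.2643], E[r] = 1.7817, γ^t·E[r] = 0.583813, running G = 6.811402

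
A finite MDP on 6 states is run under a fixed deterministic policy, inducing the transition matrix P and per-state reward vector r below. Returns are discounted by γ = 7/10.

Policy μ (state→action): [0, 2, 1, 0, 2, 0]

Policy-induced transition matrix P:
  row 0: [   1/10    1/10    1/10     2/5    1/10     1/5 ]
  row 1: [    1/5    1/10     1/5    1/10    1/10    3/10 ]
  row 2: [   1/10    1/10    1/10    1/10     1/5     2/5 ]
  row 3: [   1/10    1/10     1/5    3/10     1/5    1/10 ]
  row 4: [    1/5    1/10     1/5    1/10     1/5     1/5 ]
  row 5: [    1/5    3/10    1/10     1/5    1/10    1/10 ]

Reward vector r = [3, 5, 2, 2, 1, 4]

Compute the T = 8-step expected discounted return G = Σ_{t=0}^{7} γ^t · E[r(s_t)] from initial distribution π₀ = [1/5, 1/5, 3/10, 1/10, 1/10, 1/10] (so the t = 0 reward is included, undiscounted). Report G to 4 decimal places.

t=0: π = [0.2000, 0.2000, 0.3000, 0.1000, 0.1000, 0.1000], E[r] = 2.9000, γ^t·E[r] = 2.900000, running G = 2.900000
t=1: π = [0.1400, 0.1200, 0.1400, 0.1900, 0.1500, 0.2600], E[r] = 2.8700, γ^t·E[r] = 2.009000, running G = 4.909000
t=2: π = [0.1530, 0.1520, 0.1460, 0.2060, 0.1480, 0.1950], E[r] = 2.8510, γ^t·E[r] = 1.396990, running G = 6.305990
t=3: π = [0.1495, 0.1390, 0.1506, 0.2066, 0.1500, 0.2043], E[r] = 2.8251, γ^t·E[r] = 0.969009, running G = 7.274999
t=4: π = [0.1493, 0.1409, 0.1496, 0.2066, 0.1507, 0.2029], E[r] = 2.8271, γ^t·E[r] = 0.678775, running G = 7.953774
t=5: π = [0.1495, 0.1406, 0.1498, 0.2064, 0.1507, 0.2030], E[r] = 2.8266, γ^t·E[r] = 0.475069, running G = 8.428843
t=6: π = [0.1494, 0.1406, 0.1498, 0.2064, 0.1507, 0.2031], E[r] = 2.8267, γ^t·E[r] = 0.332561, running G = 8.761403
t=7: π = [0.1494, 0.1406, 0.1498, 0.2064, 0.1507, 0.2031], E[r] = 2.8267, γ^t·E[r] = 0.232793, running G = 8.994196

G = 8.9942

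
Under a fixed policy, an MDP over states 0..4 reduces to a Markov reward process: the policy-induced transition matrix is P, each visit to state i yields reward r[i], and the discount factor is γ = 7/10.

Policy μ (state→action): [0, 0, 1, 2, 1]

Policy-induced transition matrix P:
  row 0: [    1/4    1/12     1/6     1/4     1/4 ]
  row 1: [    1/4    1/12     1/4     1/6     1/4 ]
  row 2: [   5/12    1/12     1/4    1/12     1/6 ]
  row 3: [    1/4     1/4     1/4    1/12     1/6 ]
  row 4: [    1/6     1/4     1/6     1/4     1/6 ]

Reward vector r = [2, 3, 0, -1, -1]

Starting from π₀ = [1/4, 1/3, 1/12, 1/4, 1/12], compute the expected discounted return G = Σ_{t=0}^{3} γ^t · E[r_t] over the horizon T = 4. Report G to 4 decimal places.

G = 2.0529

t=0: π = [0.2500, 0.3333, 0.0833, 0.2500, 0.0833], E[r] = 1.1667, γ^t·E[r] = 1.166667, running G = 1.166667
t=1: π = [0.2569, 0.1389, 0.2222, 0.1667, 0.2153], E[r] = 0.5486, γ^t·E[r] = 0.384028, running G = 1.550694
t=2: π = [0.2691, 0.1470, 0.2106, 0.1736, 0.1997], E[r] = 0.6059, γ^t·E[r] = 0.296892, running G = 1.847587
t=3: π = [0.2685, 0.1455, 0.2109, 0.1737, 0.2013], E[r] = 0.5985, γ^t·E[r] = 0.205294, running G = 2.052881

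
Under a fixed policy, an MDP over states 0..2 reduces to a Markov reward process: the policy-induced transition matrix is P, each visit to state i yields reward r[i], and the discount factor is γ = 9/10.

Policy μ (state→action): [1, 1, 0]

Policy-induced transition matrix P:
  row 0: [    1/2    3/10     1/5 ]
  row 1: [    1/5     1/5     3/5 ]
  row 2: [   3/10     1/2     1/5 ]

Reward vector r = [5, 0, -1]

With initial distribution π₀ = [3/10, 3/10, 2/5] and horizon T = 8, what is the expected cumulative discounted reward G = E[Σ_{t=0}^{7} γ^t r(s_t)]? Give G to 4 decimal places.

t=0: π = [0.3000, 0.3000, 0.4000], E[r] = 1.1000, γ^t·E[r] = 1.100000, running G = 1.100000
t=1: π = [0.3300, 0.3500, 0.3200], E[r] = 1.3300, γ^t·E[r] = 1.197000, running G = 2.297000
t=2: π = [0.3310, 0.3290, 0.3400], E[r] = 1.3150, γ^t·E[r] = 1.065150, running G = 3.362150
t=3: π = [0.3333, 0.3351, 0.3316], E[r] = 1.3349, γ^t·E[r] = 0.973142, running G = 4.335292
t=4: π = [0.3332, 0.3328, 0.3340], E[r] = 1.3317, γ^t·E[r] = 0.873735, running G = 5.209027
t=5: π = [0.3333, 0.3335, 0.3331], E[r] = 1.3336, γ^t·E[r] = 0.787490, running G = 5.996517
t=6: π = [0.3333, 0.3333, 0.3334], E[r] = 1.3332, γ^t·E[r] = 0.708504, running G = 6.705021
t=7: π = [0.3333, 0.3334, 0.3333], E[r] = 1.3334, γ^t·E[r] = 0.637748, running G = 7.342768

G = 7.3428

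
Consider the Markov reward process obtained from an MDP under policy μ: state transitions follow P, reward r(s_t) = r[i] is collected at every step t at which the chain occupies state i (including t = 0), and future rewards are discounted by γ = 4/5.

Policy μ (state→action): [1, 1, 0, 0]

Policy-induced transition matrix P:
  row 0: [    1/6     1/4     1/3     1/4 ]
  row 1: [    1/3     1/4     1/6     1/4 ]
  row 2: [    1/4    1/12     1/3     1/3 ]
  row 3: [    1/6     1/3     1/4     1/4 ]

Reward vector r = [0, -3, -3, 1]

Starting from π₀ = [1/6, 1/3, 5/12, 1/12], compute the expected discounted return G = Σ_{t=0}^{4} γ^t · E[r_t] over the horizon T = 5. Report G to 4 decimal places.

t=0: π = [0.1667, 0.3333, 0.4167, 0.0833], E[r] = -2.1667, γ^t·E[r] = -2.166667, running G = -2.166667
t=1: π = [0.2569, 0.1875, 0.2708, 0.2847], E[r] = -1.0903, γ^t·E[r] = -0.872222, running G = -3.038889
t=2: π = [0.2205, 0.2286, 0.2784, 0.2726], E[r] = -1.2483, γ^t·E[r] = -0.798889, running G = -3.837778
t=3: π = [0.2280, 0.2263, 0.2725, 0.2732], E[r] = -1.2233, γ^t·E[r] = -0.626346, running G = -4.464123
t=4: π = [0.2271, 0.2273, 0.2728, 0.2727], E[r] = -1.2279, γ^t·E[r] = -0.502935, running G = -4.967058

G = -4.9671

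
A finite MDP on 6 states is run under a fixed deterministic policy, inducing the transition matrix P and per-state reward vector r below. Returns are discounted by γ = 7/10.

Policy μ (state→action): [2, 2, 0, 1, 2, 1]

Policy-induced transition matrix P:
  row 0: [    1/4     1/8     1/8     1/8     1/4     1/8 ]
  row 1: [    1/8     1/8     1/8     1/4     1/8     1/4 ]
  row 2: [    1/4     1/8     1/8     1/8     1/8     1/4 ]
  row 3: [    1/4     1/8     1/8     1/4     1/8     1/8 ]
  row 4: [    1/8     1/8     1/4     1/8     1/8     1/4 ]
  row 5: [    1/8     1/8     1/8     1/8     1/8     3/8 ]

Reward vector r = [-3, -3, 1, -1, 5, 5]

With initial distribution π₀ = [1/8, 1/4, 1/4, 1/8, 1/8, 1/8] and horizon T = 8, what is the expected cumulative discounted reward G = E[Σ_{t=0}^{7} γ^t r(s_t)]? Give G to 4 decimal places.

G = 2.2758

t=0: π = [0.1250, 0.2500, 0.2500, 0.1250, 0.1250, 0.1250], E[r] = 0.2500, γ^t·E[r] = 0.250000, running G = 0.250000
t=1: π = [0.1875, 0.1250, 0.1406, 0.1719, 0.1406, 0.2344], E[r] = 0.9063, γ^t·E[r] = 0.634375, running G = 0.884375
t=2: π = [0.1875, 0.1250, 0.1426, 0.1621, 0.1484, 0.2344], E[r] = 0.9570, γ^t·E[r] = 0.468945, running G = 1.353320
t=3: π = [0.1865, 0.1250, 0.1436, 0.1609, 0.1484, 0.2356], E[r] = 0.9683, γ^t·E[r] = 0.332114, running G = 1.685434
t=4: π = [0.1864, 0.1250, 0.1436, 0.1607, 0.1483, 0.2360], E[r] = 0.9704, γ^t·E[r] = 0.232993, running G = 1.918427
t=5: π = [0.1863, 0.1250, 0.1435, 0.1607, 0.1483, 0.2361], E[r] = 0.9709, γ^t·E[r] = 0.163176, running G = 2.081602
t=6: π = [0.1863, 0.1250, 0.1435, 0.1607, 0.1483, 0.2361], E[r] = 0.9710, γ^t·E[r] = 0.114234, running G = 2.195836
t=7: π = [0.1863, 0.1250, 0.1435, 0.1607, 0.1483, 0.2361], E[r] = 0.9710, γ^t·E[r] = 0.079965, running G = 2.275802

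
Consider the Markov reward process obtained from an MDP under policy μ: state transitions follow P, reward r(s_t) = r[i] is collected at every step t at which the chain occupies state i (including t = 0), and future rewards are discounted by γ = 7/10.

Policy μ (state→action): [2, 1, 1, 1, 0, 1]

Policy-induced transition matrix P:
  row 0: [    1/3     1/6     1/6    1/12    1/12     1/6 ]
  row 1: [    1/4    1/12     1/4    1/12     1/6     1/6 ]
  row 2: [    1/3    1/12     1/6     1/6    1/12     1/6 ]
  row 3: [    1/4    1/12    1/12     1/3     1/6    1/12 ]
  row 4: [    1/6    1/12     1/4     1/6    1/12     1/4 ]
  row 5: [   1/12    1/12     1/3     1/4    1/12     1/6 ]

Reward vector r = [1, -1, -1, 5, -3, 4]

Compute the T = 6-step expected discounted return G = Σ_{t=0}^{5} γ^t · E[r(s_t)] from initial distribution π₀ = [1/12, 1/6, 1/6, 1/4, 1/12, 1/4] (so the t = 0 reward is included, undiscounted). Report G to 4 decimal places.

t=0: π = [0.0833, 0.1667, 0.1667, 0.2500, 0.0833, 0.2500], E[r] = 1.7500, γ^t·E[r] = 1.750000, running G = 1.750000
t=1: π = [0.2222, 0.0903, 0.2083, 0.2083, 0.1181, 0.1528], E[r] = 1.2222, γ^t·E[r] = 0.855556, running G = 2.605556
t=2: π = [0.2506, 0.1019, 0.1921, 0.1881, 0.1082, 0.1591], E[r] = 1.2089, γ^t·E[r] = 0.592367, running G = 3.197922
t=3: π = [0.2514, 0.1042, 0.1950, 0.1819, 0.1075, 0.1600], E[r] = 1.1792, γ^t·E[r] = 0.404467, running G = 3.602390
t=4: π = [0.2516, 0.1043, 0.1958, 0.1807, 0.1072, 0.1605], E[r] = 1.1752, γ^t·E[r] = 0.282177, running G = 3.884567
t=5: π = [0.2516, 0.1043, 0.1960, 0.1805, 0.1071, 0.1605], E[r] = 1.1748, γ^t·E[r] = 0.197441, running G = 4.082007

G = 4.0820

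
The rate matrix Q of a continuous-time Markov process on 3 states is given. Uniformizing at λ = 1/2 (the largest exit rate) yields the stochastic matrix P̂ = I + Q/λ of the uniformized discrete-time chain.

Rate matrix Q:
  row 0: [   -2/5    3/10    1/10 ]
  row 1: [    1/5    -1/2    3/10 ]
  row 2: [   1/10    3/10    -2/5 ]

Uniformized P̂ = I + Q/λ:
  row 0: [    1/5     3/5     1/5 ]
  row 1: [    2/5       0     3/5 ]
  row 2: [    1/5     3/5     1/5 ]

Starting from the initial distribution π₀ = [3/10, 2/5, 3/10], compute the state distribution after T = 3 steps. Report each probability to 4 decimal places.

t=0: π = [0.3000, 0.4000, 0.3000]
t=1: π = [0.2800, 0.3600, 0.3600]
t=2: π = [0.2720, 0.3840, 0.3440]
t=3: π = [0.2768, 0.3696, 0.3536]

π = [0.2768, 0.3696, 0.3536]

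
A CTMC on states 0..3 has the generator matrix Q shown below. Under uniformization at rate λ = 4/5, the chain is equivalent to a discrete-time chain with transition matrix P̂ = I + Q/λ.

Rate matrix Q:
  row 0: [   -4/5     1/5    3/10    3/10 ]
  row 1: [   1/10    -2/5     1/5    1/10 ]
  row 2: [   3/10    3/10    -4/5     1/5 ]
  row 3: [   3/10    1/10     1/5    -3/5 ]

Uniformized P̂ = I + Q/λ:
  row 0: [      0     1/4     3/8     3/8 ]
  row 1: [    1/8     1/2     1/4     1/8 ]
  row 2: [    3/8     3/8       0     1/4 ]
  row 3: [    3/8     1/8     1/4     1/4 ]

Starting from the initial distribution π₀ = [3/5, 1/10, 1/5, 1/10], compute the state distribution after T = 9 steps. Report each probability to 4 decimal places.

π = [0.2125, 0.3310, 0.2213, 0.2352]

t=0: π = [0.6000, 0.1000, 0.2000, 0.1000]
t=1: π = [0.1250, 0.2875, 0.2750, 0.3125]
t=2: π = [0.2563, 0.3172, 0.1969, 0.2297]
t=3: π = [0.1996, 0.3252, 0.2328, 0.2424]
t=4: π = [0.2188, 0.3301, 0.2167, 0.2343]
t=5: π = [0.2104, 0.3303, 0.2232, 0.2361]
t=6: π = [0.2135, 0.3310, 0.2205, 0.2350]
t=7: π = [0.2122, 0.3309, 0.2216, 0.2353]
t=8: π = [0.2127, 0.3310, 0.2211, 0.2352]
t=9: π = [0.2125, 0.3310, 0.2213, 0.2352]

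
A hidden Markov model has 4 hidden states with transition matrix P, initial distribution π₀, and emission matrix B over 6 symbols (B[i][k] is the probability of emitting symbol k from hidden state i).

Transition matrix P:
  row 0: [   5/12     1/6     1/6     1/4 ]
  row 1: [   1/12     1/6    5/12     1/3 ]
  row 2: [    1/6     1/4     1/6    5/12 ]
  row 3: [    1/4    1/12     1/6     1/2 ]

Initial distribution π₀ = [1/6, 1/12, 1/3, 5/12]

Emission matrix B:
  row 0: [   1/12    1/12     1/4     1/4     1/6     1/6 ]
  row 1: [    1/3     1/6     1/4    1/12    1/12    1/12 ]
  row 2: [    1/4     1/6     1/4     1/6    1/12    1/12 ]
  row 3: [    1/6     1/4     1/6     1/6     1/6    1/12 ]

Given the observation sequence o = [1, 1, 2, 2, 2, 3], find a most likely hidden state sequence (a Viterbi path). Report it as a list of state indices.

t=0: δ = [1.389e-02, 1.389e-02, 5.556e-02, 1.042e-01]  (obs o_0=1)
t=1: δ = [2.170e-03, 2.315e-03, 2.894e-03, 1.302e-02]  ψ = [3, 2, 3, 3]  (obs o_1=1)
t=2: δ = [8.138e-04, 2.713e-04, 5.425e-04, 1.085e-03]  ψ = [3, 3, 3, 3]  (obs o_2=2)
t=3: δ = [8.477e-05, 3.391e-05, 4.521e-05, 9.042e-05]  ψ = [0, 0, 3, 3]  (obs o_3=2)
t=4: δ = [8.830e-06, 3.532e-06, 3.768e-06, 7.535e-06]  ψ = [0, 0, 3, 3]  (obs o_4=2)
t=5: δ = [9.198e-07, 1.226e-07, 2.453e-07, 6.279e-07]  ψ = [0, 0, 0, 3]  (obs o_5=3)
backtrack: best end state = 0; path = [3, 3, 0, 0, 0, 0]

path = [3, 3, 0, 0, 0, 0]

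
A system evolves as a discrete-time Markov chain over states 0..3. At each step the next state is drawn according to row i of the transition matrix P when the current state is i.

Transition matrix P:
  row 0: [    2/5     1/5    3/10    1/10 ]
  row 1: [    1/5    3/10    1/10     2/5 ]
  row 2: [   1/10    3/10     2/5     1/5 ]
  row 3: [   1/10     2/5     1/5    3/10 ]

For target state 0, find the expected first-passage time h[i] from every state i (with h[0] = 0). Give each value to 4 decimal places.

h = [0.0000, 6.7521, 7.5214, 7.4359]

First-step conditioning: h[0] = 0; for i ≠ 0, h[i] = 1 + Σ_k P[i][k]·h[k].
  h[1] = 1 + 3/10·h[1] + 1/10·h[2] + 2/5·h[3]
  h[2] = 1 + 3/10·h[1] + 2/5·h[2] + 1/5·h[3]
  h[3] = 1 + 2/5·h[1] + 1/5·h[2] + 3/10·h[3]
Solving the 3×3 linear system over states ≠ 0 gives exactly h = [0, 790/117, 880/117, 290/39] (h[0] = 0 is the target).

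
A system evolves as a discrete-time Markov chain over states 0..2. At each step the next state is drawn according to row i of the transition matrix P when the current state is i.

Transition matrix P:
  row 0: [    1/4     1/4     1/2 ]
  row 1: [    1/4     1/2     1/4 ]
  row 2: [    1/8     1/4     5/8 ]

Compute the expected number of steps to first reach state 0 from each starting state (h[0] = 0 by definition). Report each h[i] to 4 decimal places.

First-step conditioning: h[0] = 0; for i ≠ 0, h[i] = 1 + Σ_k P[i][k]·h[k].
  h[1] = 1 + 1/2·h[1] + 1/4·h[2]
  h[2] = 1 + 1/4·h[1] + 5/8·h[2]
Solving the 2×2 linear system over states ≠ 0 gives exactly h = [0, 5, 6] (h[0] = 0 is the target).

h = [0.0000, 5.0000, 6.0000]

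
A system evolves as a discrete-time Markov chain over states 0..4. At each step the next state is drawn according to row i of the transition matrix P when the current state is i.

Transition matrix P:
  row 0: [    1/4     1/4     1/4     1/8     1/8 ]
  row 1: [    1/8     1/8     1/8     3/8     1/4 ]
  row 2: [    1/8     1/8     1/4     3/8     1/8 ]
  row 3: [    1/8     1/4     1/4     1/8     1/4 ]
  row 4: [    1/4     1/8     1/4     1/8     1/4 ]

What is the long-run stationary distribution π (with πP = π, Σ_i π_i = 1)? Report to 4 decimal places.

π = [0.1714, 0.1746, 0.2282, 0.2257, 0.2000]

Balance equations π_j = Σ_i π_i·P[i][j]:
  π_0 = 1/4·π_0 + 1/8·π_1 + 1/8·π_2 + 1/8·π_3 + 1/4·π_4
  π_1 = 1/4·π_0 + 1/8·π_1 + 1/8·π_2 + 1/4·π_3 + 1/8·π_4
  π_2 = 1/4·π_0 + 1/8·π_1 + 1/4·π_2 + 1/4·π_3 + 1/4·π_4
  π_3 = 1/8·π_0 + 3/8·π_1 + 3/8·π_2 + 1/8·π_3 + 1/8·π_4
  normalize: π_0 + π_1 + π_2 + π_3 + π_4 = 1
Solving the linear system gives exactly π = [695/4054, 354/2027, 925/4054, 915/4054, 811/4054].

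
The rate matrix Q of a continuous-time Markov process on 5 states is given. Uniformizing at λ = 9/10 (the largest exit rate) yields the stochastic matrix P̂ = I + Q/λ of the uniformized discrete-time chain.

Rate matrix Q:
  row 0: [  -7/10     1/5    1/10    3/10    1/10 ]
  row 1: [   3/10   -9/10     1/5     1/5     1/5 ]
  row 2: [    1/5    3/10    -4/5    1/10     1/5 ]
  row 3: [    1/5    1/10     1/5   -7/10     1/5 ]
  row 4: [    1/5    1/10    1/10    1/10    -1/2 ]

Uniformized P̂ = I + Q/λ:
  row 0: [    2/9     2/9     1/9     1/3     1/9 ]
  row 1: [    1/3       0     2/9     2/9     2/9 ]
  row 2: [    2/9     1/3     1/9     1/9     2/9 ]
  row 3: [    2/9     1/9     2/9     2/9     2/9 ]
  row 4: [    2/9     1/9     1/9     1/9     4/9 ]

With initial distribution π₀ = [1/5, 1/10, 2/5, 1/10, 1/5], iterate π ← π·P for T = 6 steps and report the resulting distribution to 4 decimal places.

t=0: π = [0.2000, 0.1000, 0.4000, 0.1000, 0.2000]
t=1: π = [0.2333, 0.2111, 0.1333, 0.1778, 0.2444]
t=2: π = [0.2457, 0.1432, 0.1543, 0.2062, 0.2506]
t=3: π = [0.2381, 0.1568, 0.1499, 0.2045, 0.2506]
t=4: π = [0.2396, 0.1535, 0.1513, 0.2042, 0.2515]
t=5: π = [0.2393, 0.1543, 0.1508, 0.2041, 0.2515]
t=6: π = [0.2394, 0.1541, 0.1509, 0.2041, 0.2515]

π = [0.2394, 0.1541, 0.1509, 0.2041, 0.2515]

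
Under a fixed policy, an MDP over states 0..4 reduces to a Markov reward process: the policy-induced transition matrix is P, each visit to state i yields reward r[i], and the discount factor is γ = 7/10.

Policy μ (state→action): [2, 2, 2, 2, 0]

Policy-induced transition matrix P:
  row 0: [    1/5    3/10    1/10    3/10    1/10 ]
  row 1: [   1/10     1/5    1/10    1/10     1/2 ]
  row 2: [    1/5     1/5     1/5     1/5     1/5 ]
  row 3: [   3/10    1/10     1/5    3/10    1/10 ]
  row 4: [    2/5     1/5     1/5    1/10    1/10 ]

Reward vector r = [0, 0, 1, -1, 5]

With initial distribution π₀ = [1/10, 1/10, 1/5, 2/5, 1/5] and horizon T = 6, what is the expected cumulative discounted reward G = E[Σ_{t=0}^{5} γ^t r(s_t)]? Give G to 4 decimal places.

t=0: π = [0.1000, 0.1000, 0.2000, 0.4000, 0.2000], E[r] = 0.8000, γ^t·E[r] = 0.800000, running G = 0.800000
t=1: π = [0.2700, 0.1700, 0.1800, 0.2200, 0.1600], E[r] = 0.7600, γ^t·E[r] = 0.532000, running G = 1.332000
t=2: π = [0.2370, 0.2050, 0.1560, 0.2160, 0.1860], E[r] = 0.8700, γ^t·E[r] = 0.426300, running G = 1.758300
t=3: π = [0.2383, 0.2021, 0.1558, 0.2062, 0.1976], E[r] = 0.9376, γ^t·E[r] = 0.321597, running G = 2.079897
t=4: π = [0.2399, 0.2032, 0.1560, 0.2045, 0.1964], E[r] = 0.9336, γ^t·E[r] = 0.224153, running G = 2.304049
t=5: π = [0.2394, 0.2035, 0.1557, 0.2045, 0.1969], E[r] = 0.9356, γ^t·E[r] = 0.157248, running G = 2.461297

G = 2.4613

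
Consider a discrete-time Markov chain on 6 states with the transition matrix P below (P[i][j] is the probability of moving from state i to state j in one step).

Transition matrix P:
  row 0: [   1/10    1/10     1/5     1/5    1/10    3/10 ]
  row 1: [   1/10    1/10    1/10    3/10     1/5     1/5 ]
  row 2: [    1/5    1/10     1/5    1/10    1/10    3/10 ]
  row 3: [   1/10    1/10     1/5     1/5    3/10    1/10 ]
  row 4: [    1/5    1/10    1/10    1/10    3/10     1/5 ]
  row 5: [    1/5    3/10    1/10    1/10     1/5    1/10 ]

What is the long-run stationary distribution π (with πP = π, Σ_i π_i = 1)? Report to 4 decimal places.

π = [0.1547, 0.1389, 0.1460, 0.1592, 0.2065, 0.1947]

Balance equations π_j = Σ_i π_i·P[i][j]:
  π_0 = 1/10·π_0 + 1/10·π_1 + 1/5·π_2 + 1/10·π_3 + 1/5·π_4 + 1/5·π_5
  π_1 = 1/10·π_0 + 1/10·π_1 + 1/10·π_2 + 1/10·π_3 + 1/10·π_4 + 3/10·π_5
  π_2 = 1/5·π_0 + 1/10·π_1 + 1/5·π_2 + 1/5·π_3 + 1/10·π_4 + 1/10·π_5
  π_3 = 1/5·π_0 + 3/10·π_1 + 1/10·π_2 + 1/5·π_3 + 1/10·π_4 + 1/10·π_5
  π_4 = 1/10·π_0 + 1/5·π_1 + 1/10·π_2 + 3/10·π_3 + 3/10·π_4 + 1/5·π_5
  normalize: π_0 + π_1 + π_2 + π_3 + π_4 + π_5 = 1
Solving the linear system gives exactly π = [15403/99556, 3458/24889, 7267/49778, 15847/99556, 10279/49778, 9691/49778].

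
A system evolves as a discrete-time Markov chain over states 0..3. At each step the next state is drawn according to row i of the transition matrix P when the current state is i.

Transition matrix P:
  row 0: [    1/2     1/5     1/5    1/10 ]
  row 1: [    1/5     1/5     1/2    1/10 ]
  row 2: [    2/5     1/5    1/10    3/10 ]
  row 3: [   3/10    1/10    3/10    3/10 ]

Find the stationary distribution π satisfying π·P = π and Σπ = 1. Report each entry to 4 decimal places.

Balance equations π_j = Σ_i π_i·P[i][j]:
  π_0 = 1/2·π_0 + 1/5·π_1 + 2/5·π_2 + 3/10·π_3
  π_1 = 1/5·π_0 + 1/5·π_1 + 1/5·π_2 + 1/10·π_3
  π_2 = 1/5·π_0 + 1/2·π_1 + 1/10·π_2 + 3/10·π_3
  normalize: π_0 + π_1 + π_2 + π_3 = 1
Solving the linear system gives exactly π = [166/433, 157/866, 215/866, 81/433].

π = [0.3834, 0.1813, 0.2483, 0.1871]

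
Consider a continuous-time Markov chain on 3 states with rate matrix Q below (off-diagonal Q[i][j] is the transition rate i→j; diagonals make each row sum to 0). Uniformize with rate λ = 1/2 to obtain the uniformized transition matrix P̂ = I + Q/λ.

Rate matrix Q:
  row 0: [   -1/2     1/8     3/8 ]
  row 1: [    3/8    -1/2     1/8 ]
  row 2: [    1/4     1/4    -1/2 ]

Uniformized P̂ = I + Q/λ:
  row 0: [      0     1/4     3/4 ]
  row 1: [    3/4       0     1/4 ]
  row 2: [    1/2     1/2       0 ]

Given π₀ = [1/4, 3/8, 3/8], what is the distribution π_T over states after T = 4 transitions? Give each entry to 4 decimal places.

t=0: π = [0.2500, 0.3750, 0.3750]
t=1: π = [0.4688, 0.2500, 0.2813]
t=2: π = [0.3281, 0.2578, 0.4141]
t=3: π = [0.4004, 0.2891, 0.3105]
t=4: π = [0.3721, 0.2554, 0.3726]

π = [0.3721, 0.2554, 0.3726]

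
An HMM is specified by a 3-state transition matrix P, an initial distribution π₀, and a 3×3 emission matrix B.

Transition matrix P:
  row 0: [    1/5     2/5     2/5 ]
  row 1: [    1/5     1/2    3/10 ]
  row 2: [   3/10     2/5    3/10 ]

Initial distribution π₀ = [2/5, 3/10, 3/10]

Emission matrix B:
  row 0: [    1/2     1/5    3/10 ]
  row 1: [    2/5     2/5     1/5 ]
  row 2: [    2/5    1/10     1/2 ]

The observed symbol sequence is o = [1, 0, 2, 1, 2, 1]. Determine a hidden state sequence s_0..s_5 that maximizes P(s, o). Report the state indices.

path = [1, 1, 2, 1, 2, 1]

t=0: δ = [8.000e-02, 1.200e-01, 3.000e-02]  (obs o_0=1)
t=1: δ = [1.200e-02, 2.400e-02, 1.440e-02]  ψ = [1, 1, 1]  (obs o_1=0)
t=2: δ = [1.440e-03, 2.400e-03, 3.600e-03]  ψ = [1, 1, 1]  (obs o_2=2)
t=3: δ = [2.160e-04, 5.760e-04, 1.080e-04]  ψ = [2, 2, 2]  (obs o_3=1)
t=4: δ = [3.456e-05, 5.760e-05, 8.640e-05]  ψ = [1, 1, 1]  (obs o_4=2)
t=5: δ = [5.184e-06, 1.382e-05, 2.592e-06]  ψ = [2, 2, 2]  (obs o_5=1)
backtrack: best end state = 1; path = [1, 1, 2, 1, 2, 1]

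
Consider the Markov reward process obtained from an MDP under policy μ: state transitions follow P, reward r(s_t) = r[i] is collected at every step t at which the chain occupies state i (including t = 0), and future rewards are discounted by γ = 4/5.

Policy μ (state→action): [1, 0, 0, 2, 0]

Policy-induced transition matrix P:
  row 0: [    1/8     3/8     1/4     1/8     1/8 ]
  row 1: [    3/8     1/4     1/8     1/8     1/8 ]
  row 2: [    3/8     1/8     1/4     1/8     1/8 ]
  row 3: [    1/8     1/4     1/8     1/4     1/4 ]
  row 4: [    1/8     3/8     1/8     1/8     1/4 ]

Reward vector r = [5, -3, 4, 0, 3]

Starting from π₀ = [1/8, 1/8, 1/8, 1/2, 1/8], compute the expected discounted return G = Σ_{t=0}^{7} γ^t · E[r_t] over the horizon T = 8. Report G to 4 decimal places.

G = 5.8601

t=0: π = [0.1250, 0.1250, 0.1250, 0.5000, 0.1250], E[r] = 1.1250, γ^t·E[r] = 1.125000, running G = 1.125000
t=1: π = [0.1875, 0.2656, 0.1563, 0.1875, 0.2031], E[r] = 1.3750, γ^t·E[r] = 1.100000, running G = 2.225000
t=2: π = [0.2305, 0.2793, 0.1680, 0.1484, 0.1738], E[r] = 1.5078, γ^t·E[r] = 0.965000, running G = 3.190000
t=3: π = [0.2368, 0.2795, 0.1748, 0.1436, 0.1653], E[r] = 1.5405, γ^t·E[r] = 0.788750, running G = 3.978750
t=4: π = [0.2386, 0.2784, 0.1765, 0.1429, 0.1636], E[r] = 1.5543, γ^t·E[r] = 0.636650, running G = 4.615400
t=5: π = [0.2387, 0.2782, 0.1769, 0.1429, 0.1633], E[r] = 1.5564, γ^t·E[r] = 0.510003, running G = 5.125403
t=6: π = [0.2388, 0.2781, 0.1769, 0.1429, 0.1633], E[r] = 1.5571, γ^t·E[r] = 0.408173, running G = 5.533576
t=7: π = [0.2388, 0.2781, 0.1770, 0.1429, 0.1633], E[r] = 1.5571, γ^t·E[r] = 0.326551, running G = 5.860127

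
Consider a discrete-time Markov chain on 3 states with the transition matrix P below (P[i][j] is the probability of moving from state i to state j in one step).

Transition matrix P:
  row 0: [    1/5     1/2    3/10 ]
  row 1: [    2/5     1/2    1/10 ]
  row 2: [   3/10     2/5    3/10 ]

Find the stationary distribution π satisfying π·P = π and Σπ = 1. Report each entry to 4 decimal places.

Balance equations π_j = Σ_i π_i·P[i][j]:
  π_0 = 1/5·π_0 + 2/5·π_1 + 3/10·π_2
  π_1 = 1/2·π_0 + 1/2·π_1 + 2/5·π_2
  normalize: π_0 + π_1 + π_2 = 1
Solving the linear system gives exactly π = [31/98, 47/98, 10/49].

π = [0.3163, 0.4796, 0.2041]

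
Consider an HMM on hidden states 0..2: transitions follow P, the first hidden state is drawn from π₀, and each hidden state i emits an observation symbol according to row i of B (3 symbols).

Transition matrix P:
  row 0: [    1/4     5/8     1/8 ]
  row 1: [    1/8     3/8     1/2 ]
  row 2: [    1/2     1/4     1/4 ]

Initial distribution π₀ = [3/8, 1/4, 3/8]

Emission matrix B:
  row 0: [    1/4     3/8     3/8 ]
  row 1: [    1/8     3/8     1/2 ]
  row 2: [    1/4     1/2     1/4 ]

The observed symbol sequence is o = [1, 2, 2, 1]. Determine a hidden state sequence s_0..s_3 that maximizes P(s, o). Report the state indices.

path = [2, 0, 1, 2]

t=0: δ = [1.406e-01, 9.375e-02, 1.875e-01]  (obs o_0=1)
t=1: δ = [3.516e-02, 4.395e-02, 1.172e-02]  ψ = [2, 0, 1]  (obs o_1=2)
t=2: δ = [3.296e-03, 1.099e-02, 5.493e-03]  ψ = [0, 0, 1]  (obs o_2=2)
t=3: δ = [1.030e-03, 1.545e-03, 2.747e-03]  ψ = [2, 1, 1]  (obs o_3=1)
backtrack: best end state = 2; path = [2, 0, 1, 2]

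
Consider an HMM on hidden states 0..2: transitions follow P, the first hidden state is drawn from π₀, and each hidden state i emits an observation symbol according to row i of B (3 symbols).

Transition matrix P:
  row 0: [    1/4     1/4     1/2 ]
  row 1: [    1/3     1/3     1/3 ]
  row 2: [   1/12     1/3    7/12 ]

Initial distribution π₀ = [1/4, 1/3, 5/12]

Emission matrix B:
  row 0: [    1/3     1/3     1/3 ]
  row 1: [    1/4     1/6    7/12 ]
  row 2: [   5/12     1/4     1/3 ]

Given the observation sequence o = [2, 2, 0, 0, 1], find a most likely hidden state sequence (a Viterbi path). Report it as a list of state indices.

path = [2, 2, 2, 2, 2]

t=0: δ = [8.333e-02, 1.944e-01, 1.389e-01]  (obs o_0=2)
t=1: δ = [2.160e-02, 3.781e-02, 2.701e-02]  ψ = [1, 1, 2]  (obs o_1=2)
t=2: δ = [4.201e-03, 3.151e-03, 6.564e-03]  ψ = [1, 1, 2]  (obs o_2=0)
t=3: δ = [3.501e-04, 5.470e-04, 1.595e-03]  ψ = [0, 2, 2]  (obs o_3=0)
t=4: δ = [6.078e-05, 8.863e-05, 2.327e-04]  ψ = [1, 2, 2]  (obs o_4=1)
backtrack: best end state = 2; path = [2, 2, 2, 2, 2]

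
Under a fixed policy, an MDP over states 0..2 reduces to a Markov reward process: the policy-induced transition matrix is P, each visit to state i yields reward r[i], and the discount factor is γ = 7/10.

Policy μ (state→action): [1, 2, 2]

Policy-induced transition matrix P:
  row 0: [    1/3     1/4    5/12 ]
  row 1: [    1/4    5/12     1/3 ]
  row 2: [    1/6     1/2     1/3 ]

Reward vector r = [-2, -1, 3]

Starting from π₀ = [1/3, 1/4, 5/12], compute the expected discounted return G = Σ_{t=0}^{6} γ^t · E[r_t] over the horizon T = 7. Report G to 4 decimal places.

t=0: π = [0.3333, 0.2500, 0.4167], E[r] = 0.3333, γ^t·E[r] = 0.333333, running G = 0.333333
t=1: π = [0.2431, 0.3958, 0.3611], E[r] = 0.2014, γ^t·E[r] = 0.140972, running G = 0.474306
t=2: π = [0.2402, 0.4063, 0.3536], E[r] = 0.1742, γ^t·E[r] = 0.085353, running G = 0.559659
t=3: π = [0.2405, 0.4061, 0.3533], E[r] = 0.1728, γ^t·E[r] = 0.059284, running G = 0.618943
t=4: π = [0.2406, 0.4060, 0.3534], E[r] = 0.1729, γ^t·E[r] = 0.041517, running G = 0.660460
t=5: π = [0.2406, 0.4060, 0.3534], E[r] = 0.1729, γ^t·E[r] = 0.029065, running G = 0.689524
t=6: π = [0.2406, 0.4060, 0.3534], E[r] = 0.1729, γ^t·E[r] = 0.020345, running G = 0.709870

G = 0.7099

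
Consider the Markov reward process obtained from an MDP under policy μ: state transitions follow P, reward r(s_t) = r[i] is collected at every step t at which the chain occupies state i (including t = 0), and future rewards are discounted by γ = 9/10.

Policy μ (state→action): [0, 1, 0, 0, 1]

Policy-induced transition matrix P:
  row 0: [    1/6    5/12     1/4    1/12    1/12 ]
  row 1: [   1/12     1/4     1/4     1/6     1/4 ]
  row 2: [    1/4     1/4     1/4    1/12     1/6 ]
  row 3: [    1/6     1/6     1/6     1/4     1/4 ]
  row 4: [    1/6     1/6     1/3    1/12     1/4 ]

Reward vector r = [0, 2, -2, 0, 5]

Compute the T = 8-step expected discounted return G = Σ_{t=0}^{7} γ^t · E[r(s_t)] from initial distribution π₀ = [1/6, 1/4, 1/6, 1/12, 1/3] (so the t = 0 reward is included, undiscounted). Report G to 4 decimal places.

G = 6.4835

t=0: π = [0.1667, 0.2500, 0.1667, 0.0833, 0.3333], E[r] = 1.8333, γ^t·E[r] = 1.833333, running G = 1.833333
t=1: π = [0.1597, 0.2431, 0.2708, 0.1181, 0.2083], E[r] = 0.9861, γ^t·E[r] = 0.887500, running G = 2.720833
t=2: π = [0.1690, 0.2494, 0.2575, 0.1233, 0.2008], E[r] = 0.9878, γ^t·E[r] = 0.800156, running G = 3.520990
t=3: π = [0.1673, 0.2512, 0.2565, 0.1247, 0.2004], E[r] = 0.9913, γ^t·E[r] = 0.722637, running G = 4.243626
t=4: π = [0.1671, 0.2508, 0.2563, 0.1250, 0.2007], E[r] = 0.9927, γ^t·E[r] = 0.651296, running G = 4.894922
t=5: π = [0.1671, 0.2507, 0.2563, 0.1251, 0.2008], E[r] = 0.9927, γ^t·E[r] = 0.586202, running G = 5.481124
t=6: π = [0.1671, 0.2507, 0.2563, 0.1251, 0.2008], E[r] = 0.9927, γ^t·E[r] = 0.527568, running G = 6.008692
t=7: π = [0.1671, 0.2507, 0.2563, 0.1251, 0.2008], E[r] = 0.9927, γ^t·E[r] = 0.474809, running G = 6.483501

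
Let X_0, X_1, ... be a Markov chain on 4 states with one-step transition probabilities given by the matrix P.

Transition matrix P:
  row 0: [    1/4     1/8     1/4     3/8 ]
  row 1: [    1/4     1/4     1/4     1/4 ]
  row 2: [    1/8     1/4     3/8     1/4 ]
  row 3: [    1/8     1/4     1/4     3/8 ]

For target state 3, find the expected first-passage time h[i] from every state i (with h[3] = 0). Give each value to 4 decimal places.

First-step conditioning: h[3] = 0; for i ≠ 3, h[i] = 1 + Σ_k P[i][k]·h[k].
  h[0] = 1 + 1/4·h[0] + 1/8·h[1] + 1/4·h[2]
  h[1] = 1 + 1/4·h[0] + 1/4·h[1] + 1/4·h[2]
  h[2] = 1 + 1/8·h[0] + 1/4·h[1] + 3/8·h[2]
Solving the 3×3 linear system over states ≠ 3 gives exactly h = [98/31, 112/31, 114/31, 0] (h[3] = 0 is the target).

h = [3.1613, 3.6129, 3.6774, 0.0000]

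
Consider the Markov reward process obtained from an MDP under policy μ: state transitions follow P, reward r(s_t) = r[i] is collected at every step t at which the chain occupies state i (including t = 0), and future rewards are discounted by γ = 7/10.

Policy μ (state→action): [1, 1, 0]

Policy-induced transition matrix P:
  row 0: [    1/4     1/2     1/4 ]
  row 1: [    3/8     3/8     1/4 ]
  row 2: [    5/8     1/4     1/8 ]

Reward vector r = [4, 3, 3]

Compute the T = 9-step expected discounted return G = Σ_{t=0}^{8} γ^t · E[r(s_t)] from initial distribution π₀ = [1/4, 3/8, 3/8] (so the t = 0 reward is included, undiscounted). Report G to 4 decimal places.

t=0: π = [0.2500, 0.3750, 0.3750], E[r] = 3.2500, γ^t·E[r] = 3.250000, running G = 3.250000
t=1: π = [0.4375, 0.3594, 0.2031], E[r] = 3.4375, γ^t·E[r] = 2.406250, running G = 5.656250
t=2: π = [0.3711, 0.4043, 0.2246], E[r] = 3.3711, γ^t·E[r] = 1.651836, running G = 7.308086
t=3: π = [0.3848, 0.3933, 0.2219], E[r] = 3.3848, γ^t·E[r] = 1.160975, running G = 8.469061
t=4: π = [0.3824, 0.3954, 0.2223], E[r] = 3.3824, γ^t·E[r] = 0.812111, running G = 9.281171
t=5: π = [0.3828, 0.3950, 0.2222], E[r] = 3.3828, γ^t·E[r] = 0.568542, running G = 9.849713
t=6: π = [0.3827, 0.3951, 0.2222], E[r] = 3.3827, γ^t·E[r] = 0.397972, running G = 10.247685
t=7: π = [0.3827, 0.3951, 0.2222], E[r] = 3.3827, γ^t·E[r] = 0.278581, running G = 10.526266
t=8: π = [0.3827, 0.3951, 0.2222], E[r] = 3.3827, γ^t·E[r] = 0.195007, running G = 10.721273

G = 10.7213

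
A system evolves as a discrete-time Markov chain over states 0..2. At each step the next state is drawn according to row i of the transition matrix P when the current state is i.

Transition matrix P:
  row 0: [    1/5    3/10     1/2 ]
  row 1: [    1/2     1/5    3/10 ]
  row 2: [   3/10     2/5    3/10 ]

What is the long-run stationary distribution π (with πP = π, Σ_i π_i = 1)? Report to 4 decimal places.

Balance equations π_j = Σ_i π_i·P[i][j]:
  π_0 = 1/5·π_0 + 1/2·π_1 + 3/10·π_2
  π_1 = 3/10·π_0 + 1/5·π_1 + 2/5·π_2
  normalize: π_0 + π_1 + π_2 = 1
Solving the linear system gives exactly π = [22/67, 41/134, 49/134].

π = [0.3284, 0.3060, 0.3657]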